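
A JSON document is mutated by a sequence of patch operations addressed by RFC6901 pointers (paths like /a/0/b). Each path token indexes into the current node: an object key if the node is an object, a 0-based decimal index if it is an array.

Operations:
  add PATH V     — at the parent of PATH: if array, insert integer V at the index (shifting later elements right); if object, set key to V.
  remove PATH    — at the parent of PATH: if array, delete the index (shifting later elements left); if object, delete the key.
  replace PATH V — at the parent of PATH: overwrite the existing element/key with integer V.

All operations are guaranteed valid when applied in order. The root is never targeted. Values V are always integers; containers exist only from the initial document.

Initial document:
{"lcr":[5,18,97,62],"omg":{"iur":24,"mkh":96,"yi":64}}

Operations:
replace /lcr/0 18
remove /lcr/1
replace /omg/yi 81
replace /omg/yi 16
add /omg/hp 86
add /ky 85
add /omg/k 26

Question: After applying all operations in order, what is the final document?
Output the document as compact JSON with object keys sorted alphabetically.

After op 1 (replace /lcr/0 18): {"lcr":[18,18,97,62],"omg":{"iur":24,"mkh":96,"yi":64}}
After op 2 (remove /lcr/1): {"lcr":[18,97,62],"omg":{"iur":24,"mkh":96,"yi":64}}
After op 3 (replace /omg/yi 81): {"lcr":[18,97,62],"omg":{"iur":24,"mkh":96,"yi":81}}
After op 4 (replace /omg/yi 16): {"lcr":[18,97,62],"omg":{"iur":24,"mkh":96,"yi":16}}
After op 5 (add /omg/hp 86): {"lcr":[18,97,62],"omg":{"hp":86,"iur":24,"mkh":96,"yi":16}}
After op 6 (add /ky 85): {"ky":85,"lcr":[18,97,62],"omg":{"hp":86,"iur":24,"mkh":96,"yi":16}}
After op 7 (add /omg/k 26): {"ky":85,"lcr":[18,97,62],"omg":{"hp":86,"iur":24,"k":26,"mkh":96,"yi":16}}

Answer: {"ky":85,"lcr":[18,97,62],"omg":{"hp":86,"iur":24,"k":26,"mkh":96,"yi":16}}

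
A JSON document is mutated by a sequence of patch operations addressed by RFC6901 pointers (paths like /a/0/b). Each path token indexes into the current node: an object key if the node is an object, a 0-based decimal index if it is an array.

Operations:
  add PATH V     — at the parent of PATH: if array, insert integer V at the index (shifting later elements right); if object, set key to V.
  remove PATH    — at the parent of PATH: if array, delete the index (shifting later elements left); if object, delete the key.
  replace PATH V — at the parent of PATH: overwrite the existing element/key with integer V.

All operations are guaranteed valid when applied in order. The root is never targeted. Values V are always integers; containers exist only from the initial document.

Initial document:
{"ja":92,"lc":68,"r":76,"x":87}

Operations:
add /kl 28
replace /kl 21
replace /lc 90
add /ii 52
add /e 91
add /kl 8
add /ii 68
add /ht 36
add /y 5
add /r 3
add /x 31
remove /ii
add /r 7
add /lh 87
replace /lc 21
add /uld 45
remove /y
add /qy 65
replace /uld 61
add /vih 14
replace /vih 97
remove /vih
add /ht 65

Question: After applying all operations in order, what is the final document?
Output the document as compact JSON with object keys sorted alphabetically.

Answer: {"e":91,"ht":65,"ja":92,"kl":8,"lc":21,"lh":87,"qy":65,"r":7,"uld":61,"x":31}

Derivation:
After op 1 (add /kl 28): {"ja":92,"kl":28,"lc":68,"r":76,"x":87}
After op 2 (replace /kl 21): {"ja":92,"kl":21,"lc":68,"r":76,"x":87}
After op 3 (replace /lc 90): {"ja":92,"kl":21,"lc":90,"r":76,"x":87}
After op 4 (add /ii 52): {"ii":52,"ja":92,"kl":21,"lc":90,"r":76,"x":87}
After op 5 (add /e 91): {"e":91,"ii":52,"ja":92,"kl":21,"lc":90,"r":76,"x":87}
After op 6 (add /kl 8): {"e":91,"ii":52,"ja":92,"kl":8,"lc":90,"r":76,"x":87}
After op 7 (add /ii 68): {"e":91,"ii":68,"ja":92,"kl":8,"lc":90,"r":76,"x":87}
After op 8 (add /ht 36): {"e":91,"ht":36,"ii":68,"ja":92,"kl":8,"lc":90,"r":76,"x":87}
After op 9 (add /y 5): {"e":91,"ht":36,"ii":68,"ja":92,"kl":8,"lc":90,"r":76,"x":87,"y":5}
After op 10 (add /r 3): {"e":91,"ht":36,"ii":68,"ja":92,"kl":8,"lc":90,"r":3,"x":87,"y":5}
After op 11 (add /x 31): {"e":91,"ht":36,"ii":68,"ja":92,"kl":8,"lc":90,"r":3,"x":31,"y":5}
After op 12 (remove /ii): {"e":91,"ht":36,"ja":92,"kl":8,"lc":90,"r":3,"x":31,"y":5}
After op 13 (add /r 7): {"e":91,"ht":36,"ja":92,"kl":8,"lc":90,"r":7,"x":31,"y":5}
After op 14 (add /lh 87): {"e":91,"ht":36,"ja":92,"kl":8,"lc":90,"lh":87,"r":7,"x":31,"y":5}
After op 15 (replace /lc 21): {"e":91,"ht":36,"ja":92,"kl":8,"lc":21,"lh":87,"r":7,"x":31,"y":5}
After op 16 (add /uld 45): {"e":91,"ht":36,"ja":92,"kl":8,"lc":21,"lh":87,"r":7,"uld":45,"x":31,"y":5}
After op 17 (remove /y): {"e":91,"ht":36,"ja":92,"kl":8,"lc":21,"lh":87,"r":7,"uld":45,"x":31}
After op 18 (add /qy 65): {"e":91,"ht":36,"ja":92,"kl":8,"lc":21,"lh":87,"qy":65,"r":7,"uld":45,"x":31}
After op 19 (replace /uld 61): {"e":91,"ht":36,"ja":92,"kl":8,"lc":21,"lh":87,"qy":65,"r":7,"uld":61,"x":31}
After op 20 (add /vih 14): {"e":91,"ht":36,"ja":92,"kl":8,"lc":21,"lh":87,"qy":65,"r":7,"uld":61,"vih":14,"x":31}
After op 21 (replace /vih 97): {"e":91,"ht":36,"ja":92,"kl":8,"lc":21,"lh":87,"qy":65,"r":7,"uld":61,"vih":97,"x":31}
After op 22 (remove /vih): {"e":91,"ht":36,"ja":92,"kl":8,"lc":21,"lh":87,"qy":65,"r":7,"uld":61,"x":31}
After op 23 (add /ht 65): {"e":91,"ht":65,"ja":92,"kl":8,"lc":21,"lh":87,"qy":65,"r":7,"uld":61,"x":31}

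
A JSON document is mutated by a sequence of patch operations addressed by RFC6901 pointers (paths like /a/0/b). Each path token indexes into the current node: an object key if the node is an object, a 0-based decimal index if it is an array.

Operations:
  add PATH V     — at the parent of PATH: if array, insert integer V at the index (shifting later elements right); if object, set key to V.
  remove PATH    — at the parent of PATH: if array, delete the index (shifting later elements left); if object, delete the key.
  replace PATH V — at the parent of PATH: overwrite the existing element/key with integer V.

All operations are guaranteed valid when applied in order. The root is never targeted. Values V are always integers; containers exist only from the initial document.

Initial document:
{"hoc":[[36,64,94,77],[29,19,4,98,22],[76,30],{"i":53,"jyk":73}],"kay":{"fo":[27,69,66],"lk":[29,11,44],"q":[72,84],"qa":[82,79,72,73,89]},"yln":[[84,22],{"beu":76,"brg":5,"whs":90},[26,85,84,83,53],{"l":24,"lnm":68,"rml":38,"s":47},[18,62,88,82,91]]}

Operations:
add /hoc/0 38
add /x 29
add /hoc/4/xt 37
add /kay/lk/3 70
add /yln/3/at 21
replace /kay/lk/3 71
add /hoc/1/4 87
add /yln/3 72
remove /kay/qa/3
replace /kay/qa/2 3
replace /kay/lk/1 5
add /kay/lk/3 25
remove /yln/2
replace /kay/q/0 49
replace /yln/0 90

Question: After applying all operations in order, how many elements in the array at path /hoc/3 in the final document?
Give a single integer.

After op 1 (add /hoc/0 38): {"hoc":[38,[36,64,94,77],[29,19,4,98,22],[76,30],{"i":53,"jyk":73}],"kay":{"fo":[27,69,66],"lk":[29,11,44],"q":[72,84],"qa":[82,79,72,73,89]},"yln":[[84,22],{"beu":76,"brg":5,"whs":90},[26,85,84,83,53],{"l":24,"lnm":68,"rml":38,"s":47},[18,62,88,82,91]]}
After op 2 (add /x 29): {"hoc":[38,[36,64,94,77],[29,19,4,98,22],[76,30],{"i":53,"jyk":73}],"kay":{"fo":[27,69,66],"lk":[29,11,44],"q":[72,84],"qa":[82,79,72,73,89]},"x":29,"yln":[[84,22],{"beu":76,"brg":5,"whs":90},[26,85,84,83,53],{"l":24,"lnm":68,"rml":38,"s":47},[18,62,88,82,91]]}
After op 3 (add /hoc/4/xt 37): {"hoc":[38,[36,64,94,77],[29,19,4,98,22],[76,30],{"i":53,"jyk":73,"xt":37}],"kay":{"fo":[27,69,66],"lk":[29,11,44],"q":[72,84],"qa":[82,79,72,73,89]},"x":29,"yln":[[84,22],{"beu":76,"brg":5,"whs":90},[26,85,84,83,53],{"l":24,"lnm":68,"rml":38,"s":47},[18,62,88,82,91]]}
After op 4 (add /kay/lk/3 70): {"hoc":[38,[36,64,94,77],[29,19,4,98,22],[76,30],{"i":53,"jyk":73,"xt":37}],"kay":{"fo":[27,69,66],"lk":[29,11,44,70],"q":[72,84],"qa":[82,79,72,73,89]},"x":29,"yln":[[84,22],{"beu":76,"brg":5,"whs":90},[26,85,84,83,53],{"l":24,"lnm":68,"rml":38,"s":47},[18,62,88,82,91]]}
After op 5 (add /yln/3/at 21): {"hoc":[38,[36,64,94,77],[29,19,4,98,22],[76,30],{"i":53,"jyk":73,"xt":37}],"kay":{"fo":[27,69,66],"lk":[29,11,44,70],"q":[72,84],"qa":[82,79,72,73,89]},"x":29,"yln":[[84,22],{"beu":76,"brg":5,"whs":90},[26,85,84,83,53],{"at":21,"l":24,"lnm":68,"rml":38,"s":47},[18,62,88,82,91]]}
After op 6 (replace /kay/lk/3 71): {"hoc":[38,[36,64,94,77],[29,19,4,98,22],[76,30],{"i":53,"jyk":73,"xt":37}],"kay":{"fo":[27,69,66],"lk":[29,11,44,71],"q":[72,84],"qa":[82,79,72,73,89]},"x":29,"yln":[[84,22],{"beu":76,"brg":5,"whs":90},[26,85,84,83,53],{"at":21,"l":24,"lnm":68,"rml":38,"s":47},[18,62,88,82,91]]}
After op 7 (add /hoc/1/4 87): {"hoc":[38,[36,64,94,77,87],[29,19,4,98,22],[76,30],{"i":53,"jyk":73,"xt":37}],"kay":{"fo":[27,69,66],"lk":[29,11,44,71],"q":[72,84],"qa":[82,79,72,73,89]},"x":29,"yln":[[84,22],{"beu":76,"brg":5,"whs":90},[26,85,84,83,53],{"at":21,"l":24,"lnm":68,"rml":38,"s":47},[18,62,88,82,91]]}
After op 8 (add /yln/3 72): {"hoc":[38,[36,64,94,77,87],[29,19,4,98,22],[76,30],{"i":53,"jyk":73,"xt":37}],"kay":{"fo":[27,69,66],"lk":[29,11,44,71],"q":[72,84],"qa":[82,79,72,73,89]},"x":29,"yln":[[84,22],{"beu":76,"brg":5,"whs":90},[26,85,84,83,53],72,{"at":21,"l":24,"lnm":68,"rml":38,"s":47},[18,62,88,82,91]]}
After op 9 (remove /kay/qa/3): {"hoc":[38,[36,64,94,77,87],[29,19,4,98,22],[76,30],{"i":53,"jyk":73,"xt":37}],"kay":{"fo":[27,69,66],"lk":[29,11,44,71],"q":[72,84],"qa":[82,79,72,89]},"x":29,"yln":[[84,22],{"beu":76,"brg":5,"whs":90},[26,85,84,83,53],72,{"at":21,"l":24,"lnm":68,"rml":38,"s":47},[18,62,88,82,91]]}
After op 10 (replace /kay/qa/2 3): {"hoc":[38,[36,64,94,77,87],[29,19,4,98,22],[76,30],{"i":53,"jyk":73,"xt":37}],"kay":{"fo":[27,69,66],"lk":[29,11,44,71],"q":[72,84],"qa":[82,79,3,89]},"x":29,"yln":[[84,22],{"beu":76,"brg":5,"whs":90},[26,85,84,83,53],72,{"at":21,"l":24,"lnm":68,"rml":38,"s":47},[18,62,88,82,91]]}
After op 11 (replace /kay/lk/1 5): {"hoc":[38,[36,64,94,77,87],[29,19,4,98,22],[76,30],{"i":53,"jyk":73,"xt":37}],"kay":{"fo":[27,69,66],"lk":[29,5,44,71],"q":[72,84],"qa":[82,79,3,89]},"x":29,"yln":[[84,22],{"beu":76,"brg":5,"whs":90},[26,85,84,83,53],72,{"at":21,"l":24,"lnm":68,"rml":38,"s":47},[18,62,88,82,91]]}
After op 12 (add /kay/lk/3 25): {"hoc":[38,[36,64,94,77,87],[29,19,4,98,22],[76,30],{"i":53,"jyk":73,"xt":37}],"kay":{"fo":[27,69,66],"lk":[29,5,44,25,71],"q":[72,84],"qa":[82,79,3,89]},"x":29,"yln":[[84,22],{"beu":76,"brg":5,"whs":90},[26,85,84,83,53],72,{"at":21,"l":24,"lnm":68,"rml":38,"s":47},[18,62,88,82,91]]}
After op 13 (remove /yln/2): {"hoc":[38,[36,64,94,77,87],[29,19,4,98,22],[76,30],{"i":53,"jyk":73,"xt":37}],"kay":{"fo":[27,69,66],"lk":[29,5,44,25,71],"q":[72,84],"qa":[82,79,3,89]},"x":29,"yln":[[84,22],{"beu":76,"brg":5,"whs":90},72,{"at":21,"l":24,"lnm":68,"rml":38,"s":47},[18,62,88,82,91]]}
After op 14 (replace /kay/q/0 49): {"hoc":[38,[36,64,94,77,87],[29,19,4,98,22],[76,30],{"i":53,"jyk":73,"xt":37}],"kay":{"fo":[27,69,66],"lk":[29,5,44,25,71],"q":[49,84],"qa":[82,79,3,89]},"x":29,"yln":[[84,22],{"beu":76,"brg":5,"whs":90},72,{"at":21,"l":24,"lnm":68,"rml":38,"s":47},[18,62,88,82,91]]}
After op 15 (replace /yln/0 90): {"hoc":[38,[36,64,94,77,87],[29,19,4,98,22],[76,30],{"i":53,"jyk":73,"xt":37}],"kay":{"fo":[27,69,66],"lk":[29,5,44,25,71],"q":[49,84],"qa":[82,79,3,89]},"x":29,"yln":[90,{"beu":76,"brg":5,"whs":90},72,{"at":21,"l":24,"lnm":68,"rml":38,"s":47},[18,62,88,82,91]]}
Size at path /hoc/3: 2

Answer: 2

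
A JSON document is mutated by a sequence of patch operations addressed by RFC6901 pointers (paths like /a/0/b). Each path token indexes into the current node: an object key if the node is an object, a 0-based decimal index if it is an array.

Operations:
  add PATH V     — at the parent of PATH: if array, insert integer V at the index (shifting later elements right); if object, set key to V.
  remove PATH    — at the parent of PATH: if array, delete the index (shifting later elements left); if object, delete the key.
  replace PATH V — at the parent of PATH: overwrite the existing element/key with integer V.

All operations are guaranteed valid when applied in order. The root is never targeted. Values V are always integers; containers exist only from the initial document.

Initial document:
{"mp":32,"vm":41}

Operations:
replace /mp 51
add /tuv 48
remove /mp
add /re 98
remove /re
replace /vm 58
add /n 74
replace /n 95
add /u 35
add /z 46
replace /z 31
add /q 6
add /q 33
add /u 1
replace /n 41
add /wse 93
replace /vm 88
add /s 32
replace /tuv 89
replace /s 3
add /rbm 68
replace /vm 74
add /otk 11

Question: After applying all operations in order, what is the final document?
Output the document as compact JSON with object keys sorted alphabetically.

After op 1 (replace /mp 51): {"mp":51,"vm":41}
After op 2 (add /tuv 48): {"mp":51,"tuv":48,"vm":41}
After op 3 (remove /mp): {"tuv":48,"vm":41}
After op 4 (add /re 98): {"re":98,"tuv":48,"vm":41}
After op 5 (remove /re): {"tuv":48,"vm":41}
After op 6 (replace /vm 58): {"tuv":48,"vm":58}
After op 7 (add /n 74): {"n":74,"tuv":48,"vm":58}
After op 8 (replace /n 95): {"n":95,"tuv":48,"vm":58}
After op 9 (add /u 35): {"n":95,"tuv":48,"u":35,"vm":58}
After op 10 (add /z 46): {"n":95,"tuv":48,"u":35,"vm":58,"z":46}
After op 11 (replace /z 31): {"n":95,"tuv":48,"u":35,"vm":58,"z":31}
After op 12 (add /q 6): {"n":95,"q":6,"tuv":48,"u":35,"vm":58,"z":31}
After op 13 (add /q 33): {"n":95,"q":33,"tuv":48,"u":35,"vm":58,"z":31}
After op 14 (add /u 1): {"n":95,"q":33,"tuv":48,"u":1,"vm":58,"z":31}
After op 15 (replace /n 41): {"n":41,"q":33,"tuv":48,"u":1,"vm":58,"z":31}
After op 16 (add /wse 93): {"n":41,"q":33,"tuv":48,"u":1,"vm":58,"wse":93,"z":31}
After op 17 (replace /vm 88): {"n":41,"q":33,"tuv":48,"u":1,"vm":88,"wse":93,"z":31}
After op 18 (add /s 32): {"n":41,"q":33,"s":32,"tuv":48,"u":1,"vm":88,"wse":93,"z":31}
After op 19 (replace /tuv 89): {"n":41,"q":33,"s":32,"tuv":89,"u":1,"vm":88,"wse":93,"z":31}
After op 20 (replace /s 3): {"n":41,"q":33,"s":3,"tuv":89,"u":1,"vm":88,"wse":93,"z":31}
After op 21 (add /rbm 68): {"n":41,"q":33,"rbm":68,"s":3,"tuv":89,"u":1,"vm":88,"wse":93,"z":31}
After op 22 (replace /vm 74): {"n":41,"q":33,"rbm":68,"s":3,"tuv":89,"u":1,"vm":74,"wse":93,"z":31}
After op 23 (add /otk 11): {"n":41,"otk":11,"q":33,"rbm":68,"s":3,"tuv":89,"u":1,"vm":74,"wse":93,"z":31}

Answer: {"n":41,"otk":11,"q":33,"rbm":68,"s":3,"tuv":89,"u":1,"vm":74,"wse":93,"z":31}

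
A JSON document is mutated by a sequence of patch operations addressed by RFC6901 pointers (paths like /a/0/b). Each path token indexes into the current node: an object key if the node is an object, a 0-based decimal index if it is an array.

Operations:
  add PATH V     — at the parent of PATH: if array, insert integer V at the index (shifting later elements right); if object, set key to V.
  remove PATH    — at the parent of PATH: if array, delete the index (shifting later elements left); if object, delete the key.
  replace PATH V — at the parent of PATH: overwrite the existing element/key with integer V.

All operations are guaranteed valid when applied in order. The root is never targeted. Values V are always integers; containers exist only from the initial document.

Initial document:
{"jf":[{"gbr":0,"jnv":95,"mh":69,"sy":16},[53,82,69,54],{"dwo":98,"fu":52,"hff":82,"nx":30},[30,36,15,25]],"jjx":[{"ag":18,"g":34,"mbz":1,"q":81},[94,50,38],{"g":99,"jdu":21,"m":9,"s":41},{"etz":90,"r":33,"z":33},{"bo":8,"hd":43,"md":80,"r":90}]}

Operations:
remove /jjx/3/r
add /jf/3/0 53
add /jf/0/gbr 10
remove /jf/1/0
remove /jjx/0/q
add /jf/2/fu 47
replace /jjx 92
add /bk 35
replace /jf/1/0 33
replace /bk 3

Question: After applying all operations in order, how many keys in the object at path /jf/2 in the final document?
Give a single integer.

After op 1 (remove /jjx/3/r): {"jf":[{"gbr":0,"jnv":95,"mh":69,"sy":16},[53,82,69,54],{"dwo":98,"fu":52,"hff":82,"nx":30},[30,36,15,25]],"jjx":[{"ag":18,"g":34,"mbz":1,"q":81},[94,50,38],{"g":99,"jdu":21,"m":9,"s":41},{"etz":90,"z":33},{"bo":8,"hd":43,"md":80,"r":90}]}
After op 2 (add /jf/3/0 53): {"jf":[{"gbr":0,"jnv":95,"mh":69,"sy":16},[53,82,69,54],{"dwo":98,"fu":52,"hff":82,"nx":30},[53,30,36,15,25]],"jjx":[{"ag":18,"g":34,"mbz":1,"q":81},[94,50,38],{"g":99,"jdu":21,"m":9,"s":41},{"etz":90,"z":33},{"bo":8,"hd":43,"md":80,"r":90}]}
After op 3 (add /jf/0/gbr 10): {"jf":[{"gbr":10,"jnv":95,"mh":69,"sy":16},[53,82,69,54],{"dwo":98,"fu":52,"hff":82,"nx":30},[53,30,36,15,25]],"jjx":[{"ag":18,"g":34,"mbz":1,"q":81},[94,50,38],{"g":99,"jdu":21,"m":9,"s":41},{"etz":90,"z":33},{"bo":8,"hd":43,"md":80,"r":90}]}
After op 4 (remove /jf/1/0): {"jf":[{"gbr":10,"jnv":95,"mh":69,"sy":16},[82,69,54],{"dwo":98,"fu":52,"hff":82,"nx":30},[53,30,36,15,25]],"jjx":[{"ag":18,"g":34,"mbz":1,"q":81},[94,50,38],{"g":99,"jdu":21,"m":9,"s":41},{"etz":90,"z":33},{"bo":8,"hd":43,"md":80,"r":90}]}
After op 5 (remove /jjx/0/q): {"jf":[{"gbr":10,"jnv":95,"mh":69,"sy":16},[82,69,54],{"dwo":98,"fu":52,"hff":82,"nx":30},[53,30,36,15,25]],"jjx":[{"ag":18,"g":34,"mbz":1},[94,50,38],{"g":99,"jdu":21,"m":9,"s":41},{"etz":90,"z":33},{"bo":8,"hd":43,"md":80,"r":90}]}
After op 6 (add /jf/2/fu 47): {"jf":[{"gbr":10,"jnv":95,"mh":69,"sy":16},[82,69,54],{"dwo":98,"fu":47,"hff":82,"nx":30},[53,30,36,15,25]],"jjx":[{"ag":18,"g":34,"mbz":1},[94,50,38],{"g":99,"jdu":21,"m":9,"s":41},{"etz":90,"z":33},{"bo":8,"hd":43,"md":80,"r":90}]}
After op 7 (replace /jjx 92): {"jf":[{"gbr":10,"jnv":95,"mh":69,"sy":16},[82,69,54],{"dwo":98,"fu":47,"hff":82,"nx":30},[53,30,36,15,25]],"jjx":92}
After op 8 (add /bk 35): {"bk":35,"jf":[{"gbr":10,"jnv":95,"mh":69,"sy":16},[82,69,54],{"dwo":98,"fu":47,"hff":82,"nx":30},[53,30,36,15,25]],"jjx":92}
After op 9 (replace /jf/1/0 33): {"bk":35,"jf":[{"gbr":10,"jnv":95,"mh":69,"sy":16},[33,69,54],{"dwo":98,"fu":47,"hff":82,"nx":30},[53,30,36,15,25]],"jjx":92}
After op 10 (replace /bk 3): {"bk":3,"jf":[{"gbr":10,"jnv":95,"mh":69,"sy":16},[33,69,54],{"dwo":98,"fu":47,"hff":82,"nx":30},[53,30,36,15,25]],"jjx":92}
Size at path /jf/2: 4

Answer: 4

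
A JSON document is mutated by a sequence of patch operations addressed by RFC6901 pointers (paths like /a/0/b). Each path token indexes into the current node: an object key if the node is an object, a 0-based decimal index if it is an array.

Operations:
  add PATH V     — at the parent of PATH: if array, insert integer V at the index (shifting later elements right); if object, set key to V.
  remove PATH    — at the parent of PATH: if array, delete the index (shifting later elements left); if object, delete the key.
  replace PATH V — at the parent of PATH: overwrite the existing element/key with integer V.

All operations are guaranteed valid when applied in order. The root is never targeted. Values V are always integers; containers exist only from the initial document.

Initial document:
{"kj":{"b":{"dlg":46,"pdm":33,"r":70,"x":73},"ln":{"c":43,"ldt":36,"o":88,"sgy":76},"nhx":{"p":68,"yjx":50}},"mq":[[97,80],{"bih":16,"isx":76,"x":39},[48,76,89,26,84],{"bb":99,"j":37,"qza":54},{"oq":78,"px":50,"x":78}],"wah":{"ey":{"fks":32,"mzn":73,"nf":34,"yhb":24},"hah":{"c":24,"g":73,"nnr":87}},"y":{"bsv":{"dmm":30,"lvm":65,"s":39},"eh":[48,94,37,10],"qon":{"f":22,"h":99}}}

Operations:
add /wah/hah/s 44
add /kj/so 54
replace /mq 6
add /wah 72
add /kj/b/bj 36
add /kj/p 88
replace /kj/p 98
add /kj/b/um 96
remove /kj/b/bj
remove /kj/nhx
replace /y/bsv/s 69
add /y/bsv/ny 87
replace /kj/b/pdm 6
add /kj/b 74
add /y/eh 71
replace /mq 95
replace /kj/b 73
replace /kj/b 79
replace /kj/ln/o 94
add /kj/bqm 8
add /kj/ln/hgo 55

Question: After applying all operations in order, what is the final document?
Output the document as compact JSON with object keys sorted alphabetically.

After op 1 (add /wah/hah/s 44): {"kj":{"b":{"dlg":46,"pdm":33,"r":70,"x":73},"ln":{"c":43,"ldt":36,"o":88,"sgy":76},"nhx":{"p":68,"yjx":50}},"mq":[[97,80],{"bih":16,"isx":76,"x":39},[48,76,89,26,84],{"bb":99,"j":37,"qza":54},{"oq":78,"px":50,"x":78}],"wah":{"ey":{"fks":32,"mzn":73,"nf":34,"yhb":24},"hah":{"c":24,"g":73,"nnr":87,"s":44}},"y":{"bsv":{"dmm":30,"lvm":65,"s":39},"eh":[48,94,37,10],"qon":{"f":22,"h":99}}}
After op 2 (add /kj/so 54): {"kj":{"b":{"dlg":46,"pdm":33,"r":70,"x":73},"ln":{"c":43,"ldt":36,"o":88,"sgy":76},"nhx":{"p":68,"yjx":50},"so":54},"mq":[[97,80],{"bih":16,"isx":76,"x":39},[48,76,89,26,84],{"bb":99,"j":37,"qza":54},{"oq":78,"px":50,"x":78}],"wah":{"ey":{"fks":32,"mzn":73,"nf":34,"yhb":24},"hah":{"c":24,"g":73,"nnr":87,"s":44}},"y":{"bsv":{"dmm":30,"lvm":65,"s":39},"eh":[48,94,37,10],"qon":{"f":22,"h":99}}}
After op 3 (replace /mq 6): {"kj":{"b":{"dlg":46,"pdm":33,"r":70,"x":73},"ln":{"c":43,"ldt":36,"o":88,"sgy":76},"nhx":{"p":68,"yjx":50},"so":54},"mq":6,"wah":{"ey":{"fks":32,"mzn":73,"nf":34,"yhb":24},"hah":{"c":24,"g":73,"nnr":87,"s":44}},"y":{"bsv":{"dmm":30,"lvm":65,"s":39},"eh":[48,94,37,10],"qon":{"f":22,"h":99}}}
After op 4 (add /wah 72): {"kj":{"b":{"dlg":46,"pdm":33,"r":70,"x":73},"ln":{"c":43,"ldt":36,"o":88,"sgy":76},"nhx":{"p":68,"yjx":50},"so":54},"mq":6,"wah":72,"y":{"bsv":{"dmm":30,"lvm":65,"s":39},"eh":[48,94,37,10],"qon":{"f":22,"h":99}}}
After op 5 (add /kj/b/bj 36): {"kj":{"b":{"bj":36,"dlg":46,"pdm":33,"r":70,"x":73},"ln":{"c":43,"ldt":36,"o":88,"sgy":76},"nhx":{"p":68,"yjx":50},"so":54},"mq":6,"wah":72,"y":{"bsv":{"dmm":30,"lvm":65,"s":39},"eh":[48,94,37,10],"qon":{"f":22,"h":99}}}
After op 6 (add /kj/p 88): {"kj":{"b":{"bj":36,"dlg":46,"pdm":33,"r":70,"x":73},"ln":{"c":43,"ldt":36,"o":88,"sgy":76},"nhx":{"p":68,"yjx":50},"p":88,"so":54},"mq":6,"wah":72,"y":{"bsv":{"dmm":30,"lvm":65,"s":39},"eh":[48,94,37,10],"qon":{"f":22,"h":99}}}
After op 7 (replace /kj/p 98): {"kj":{"b":{"bj":36,"dlg":46,"pdm":33,"r":70,"x":73},"ln":{"c":43,"ldt":36,"o":88,"sgy":76},"nhx":{"p":68,"yjx":50},"p":98,"so":54},"mq":6,"wah":72,"y":{"bsv":{"dmm":30,"lvm":65,"s":39},"eh":[48,94,37,10],"qon":{"f":22,"h":99}}}
After op 8 (add /kj/b/um 96): {"kj":{"b":{"bj":36,"dlg":46,"pdm":33,"r":70,"um":96,"x":73},"ln":{"c":43,"ldt":36,"o":88,"sgy":76},"nhx":{"p":68,"yjx":50},"p":98,"so":54},"mq":6,"wah":72,"y":{"bsv":{"dmm":30,"lvm":65,"s":39},"eh":[48,94,37,10],"qon":{"f":22,"h":99}}}
After op 9 (remove /kj/b/bj): {"kj":{"b":{"dlg":46,"pdm":33,"r":70,"um":96,"x":73},"ln":{"c":43,"ldt":36,"o":88,"sgy":76},"nhx":{"p":68,"yjx":50},"p":98,"so":54},"mq":6,"wah":72,"y":{"bsv":{"dmm":30,"lvm":65,"s":39},"eh":[48,94,37,10],"qon":{"f":22,"h":99}}}
After op 10 (remove /kj/nhx): {"kj":{"b":{"dlg":46,"pdm":33,"r":70,"um":96,"x":73},"ln":{"c":43,"ldt":36,"o":88,"sgy":76},"p":98,"so":54},"mq":6,"wah":72,"y":{"bsv":{"dmm":30,"lvm":65,"s":39},"eh":[48,94,37,10],"qon":{"f":22,"h":99}}}
After op 11 (replace /y/bsv/s 69): {"kj":{"b":{"dlg":46,"pdm":33,"r":70,"um":96,"x":73},"ln":{"c":43,"ldt":36,"o":88,"sgy":76},"p":98,"so":54},"mq":6,"wah":72,"y":{"bsv":{"dmm":30,"lvm":65,"s":69},"eh":[48,94,37,10],"qon":{"f":22,"h":99}}}
After op 12 (add /y/bsv/ny 87): {"kj":{"b":{"dlg":46,"pdm":33,"r":70,"um":96,"x":73},"ln":{"c":43,"ldt":36,"o":88,"sgy":76},"p":98,"so":54},"mq":6,"wah":72,"y":{"bsv":{"dmm":30,"lvm":65,"ny":87,"s":69},"eh":[48,94,37,10],"qon":{"f":22,"h":99}}}
After op 13 (replace /kj/b/pdm 6): {"kj":{"b":{"dlg":46,"pdm":6,"r":70,"um":96,"x":73},"ln":{"c":43,"ldt":36,"o":88,"sgy":76},"p":98,"so":54},"mq":6,"wah":72,"y":{"bsv":{"dmm":30,"lvm":65,"ny":87,"s":69},"eh":[48,94,37,10],"qon":{"f":22,"h":99}}}
After op 14 (add /kj/b 74): {"kj":{"b":74,"ln":{"c":43,"ldt":36,"o":88,"sgy":76},"p":98,"so":54},"mq":6,"wah":72,"y":{"bsv":{"dmm":30,"lvm":65,"ny":87,"s":69},"eh":[48,94,37,10],"qon":{"f":22,"h":99}}}
After op 15 (add /y/eh 71): {"kj":{"b":74,"ln":{"c":43,"ldt":36,"o":88,"sgy":76},"p":98,"so":54},"mq":6,"wah":72,"y":{"bsv":{"dmm":30,"lvm":65,"ny":87,"s":69},"eh":71,"qon":{"f":22,"h":99}}}
After op 16 (replace /mq 95): {"kj":{"b":74,"ln":{"c":43,"ldt":36,"o":88,"sgy":76},"p":98,"so":54},"mq":95,"wah":72,"y":{"bsv":{"dmm":30,"lvm":65,"ny":87,"s":69},"eh":71,"qon":{"f":22,"h":99}}}
After op 17 (replace /kj/b 73): {"kj":{"b":73,"ln":{"c":43,"ldt":36,"o":88,"sgy":76},"p":98,"so":54},"mq":95,"wah":72,"y":{"bsv":{"dmm":30,"lvm":65,"ny":87,"s":69},"eh":71,"qon":{"f":22,"h":99}}}
After op 18 (replace /kj/b 79): {"kj":{"b":79,"ln":{"c":43,"ldt":36,"o":88,"sgy":76},"p":98,"so":54},"mq":95,"wah":72,"y":{"bsv":{"dmm":30,"lvm":65,"ny":87,"s":69},"eh":71,"qon":{"f":22,"h":99}}}
After op 19 (replace /kj/ln/o 94): {"kj":{"b":79,"ln":{"c":43,"ldt":36,"o":94,"sgy":76},"p":98,"so":54},"mq":95,"wah":72,"y":{"bsv":{"dmm":30,"lvm":65,"ny":87,"s":69},"eh":71,"qon":{"f":22,"h":99}}}
After op 20 (add /kj/bqm 8): {"kj":{"b":79,"bqm":8,"ln":{"c":43,"ldt":36,"o":94,"sgy":76},"p":98,"so":54},"mq":95,"wah":72,"y":{"bsv":{"dmm":30,"lvm":65,"ny":87,"s":69},"eh":71,"qon":{"f":22,"h":99}}}
After op 21 (add /kj/ln/hgo 55): {"kj":{"b":79,"bqm":8,"ln":{"c":43,"hgo":55,"ldt":36,"o":94,"sgy":76},"p":98,"so":54},"mq":95,"wah":72,"y":{"bsv":{"dmm":30,"lvm":65,"ny":87,"s":69},"eh":71,"qon":{"f":22,"h":99}}}

Answer: {"kj":{"b":79,"bqm":8,"ln":{"c":43,"hgo":55,"ldt":36,"o":94,"sgy":76},"p":98,"so":54},"mq":95,"wah":72,"y":{"bsv":{"dmm":30,"lvm":65,"ny":87,"s":69},"eh":71,"qon":{"f":22,"h":99}}}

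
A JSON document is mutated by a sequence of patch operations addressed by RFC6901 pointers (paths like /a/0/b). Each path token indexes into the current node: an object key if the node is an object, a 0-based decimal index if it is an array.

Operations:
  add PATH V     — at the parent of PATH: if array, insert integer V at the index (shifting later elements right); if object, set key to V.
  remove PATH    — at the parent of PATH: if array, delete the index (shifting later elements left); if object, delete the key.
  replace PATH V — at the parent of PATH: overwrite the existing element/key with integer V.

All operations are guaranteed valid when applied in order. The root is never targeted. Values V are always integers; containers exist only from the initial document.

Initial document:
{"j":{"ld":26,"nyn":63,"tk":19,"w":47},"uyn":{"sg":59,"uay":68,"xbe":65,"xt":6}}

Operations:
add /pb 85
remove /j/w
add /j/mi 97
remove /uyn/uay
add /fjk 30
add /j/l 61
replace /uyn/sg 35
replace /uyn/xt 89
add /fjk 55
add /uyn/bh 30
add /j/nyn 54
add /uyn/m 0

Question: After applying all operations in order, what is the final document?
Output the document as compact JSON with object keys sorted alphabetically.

After op 1 (add /pb 85): {"j":{"ld":26,"nyn":63,"tk":19,"w":47},"pb":85,"uyn":{"sg":59,"uay":68,"xbe":65,"xt":6}}
After op 2 (remove /j/w): {"j":{"ld":26,"nyn":63,"tk":19},"pb":85,"uyn":{"sg":59,"uay":68,"xbe":65,"xt":6}}
After op 3 (add /j/mi 97): {"j":{"ld":26,"mi":97,"nyn":63,"tk":19},"pb":85,"uyn":{"sg":59,"uay":68,"xbe":65,"xt":6}}
After op 4 (remove /uyn/uay): {"j":{"ld":26,"mi":97,"nyn":63,"tk":19},"pb":85,"uyn":{"sg":59,"xbe":65,"xt":6}}
After op 5 (add /fjk 30): {"fjk":30,"j":{"ld":26,"mi":97,"nyn":63,"tk":19},"pb":85,"uyn":{"sg":59,"xbe":65,"xt":6}}
After op 6 (add /j/l 61): {"fjk":30,"j":{"l":61,"ld":26,"mi":97,"nyn":63,"tk":19},"pb":85,"uyn":{"sg":59,"xbe":65,"xt":6}}
After op 7 (replace /uyn/sg 35): {"fjk":30,"j":{"l":61,"ld":26,"mi":97,"nyn":63,"tk":19},"pb":85,"uyn":{"sg":35,"xbe":65,"xt":6}}
After op 8 (replace /uyn/xt 89): {"fjk":30,"j":{"l":61,"ld":26,"mi":97,"nyn":63,"tk":19},"pb":85,"uyn":{"sg":35,"xbe":65,"xt":89}}
After op 9 (add /fjk 55): {"fjk":55,"j":{"l":61,"ld":26,"mi":97,"nyn":63,"tk":19},"pb":85,"uyn":{"sg":35,"xbe":65,"xt":89}}
After op 10 (add /uyn/bh 30): {"fjk":55,"j":{"l":61,"ld":26,"mi":97,"nyn":63,"tk":19},"pb":85,"uyn":{"bh":30,"sg":35,"xbe":65,"xt":89}}
After op 11 (add /j/nyn 54): {"fjk":55,"j":{"l":61,"ld":26,"mi":97,"nyn":54,"tk":19},"pb":85,"uyn":{"bh":30,"sg":35,"xbe":65,"xt":89}}
After op 12 (add /uyn/m 0): {"fjk":55,"j":{"l":61,"ld":26,"mi":97,"nyn":54,"tk":19},"pb":85,"uyn":{"bh":30,"m":0,"sg":35,"xbe":65,"xt":89}}

Answer: {"fjk":55,"j":{"l":61,"ld":26,"mi":97,"nyn":54,"tk":19},"pb":85,"uyn":{"bh":30,"m":0,"sg":35,"xbe":65,"xt":89}}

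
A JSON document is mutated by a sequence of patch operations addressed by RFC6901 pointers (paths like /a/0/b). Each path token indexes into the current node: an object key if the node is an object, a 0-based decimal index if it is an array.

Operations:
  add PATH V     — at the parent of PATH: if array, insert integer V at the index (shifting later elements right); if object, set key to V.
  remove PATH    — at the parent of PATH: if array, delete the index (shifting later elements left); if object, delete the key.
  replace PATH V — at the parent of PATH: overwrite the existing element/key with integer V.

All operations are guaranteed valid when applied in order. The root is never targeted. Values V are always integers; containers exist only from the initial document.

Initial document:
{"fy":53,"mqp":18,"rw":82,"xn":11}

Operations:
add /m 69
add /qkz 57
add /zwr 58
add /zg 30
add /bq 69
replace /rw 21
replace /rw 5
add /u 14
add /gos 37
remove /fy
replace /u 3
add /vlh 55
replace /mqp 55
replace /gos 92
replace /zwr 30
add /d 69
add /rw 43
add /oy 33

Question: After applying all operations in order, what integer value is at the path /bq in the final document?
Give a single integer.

Answer: 69

Derivation:
After op 1 (add /m 69): {"fy":53,"m":69,"mqp":18,"rw":82,"xn":11}
After op 2 (add /qkz 57): {"fy":53,"m":69,"mqp":18,"qkz":57,"rw":82,"xn":11}
After op 3 (add /zwr 58): {"fy":53,"m":69,"mqp":18,"qkz":57,"rw":82,"xn":11,"zwr":58}
After op 4 (add /zg 30): {"fy":53,"m":69,"mqp":18,"qkz":57,"rw":82,"xn":11,"zg":30,"zwr":58}
After op 5 (add /bq 69): {"bq":69,"fy":53,"m":69,"mqp":18,"qkz":57,"rw":82,"xn":11,"zg":30,"zwr":58}
After op 6 (replace /rw 21): {"bq":69,"fy":53,"m":69,"mqp":18,"qkz":57,"rw":21,"xn":11,"zg":30,"zwr":58}
After op 7 (replace /rw 5): {"bq":69,"fy":53,"m":69,"mqp":18,"qkz":57,"rw":5,"xn":11,"zg":30,"zwr":58}
After op 8 (add /u 14): {"bq":69,"fy":53,"m":69,"mqp":18,"qkz":57,"rw":5,"u":14,"xn":11,"zg":30,"zwr":58}
After op 9 (add /gos 37): {"bq":69,"fy":53,"gos":37,"m":69,"mqp":18,"qkz":57,"rw":5,"u":14,"xn":11,"zg":30,"zwr":58}
After op 10 (remove /fy): {"bq":69,"gos":37,"m":69,"mqp":18,"qkz":57,"rw":5,"u":14,"xn":11,"zg":30,"zwr":58}
After op 11 (replace /u 3): {"bq":69,"gos":37,"m":69,"mqp":18,"qkz":57,"rw":5,"u":3,"xn":11,"zg":30,"zwr":58}
After op 12 (add /vlh 55): {"bq":69,"gos":37,"m":69,"mqp":18,"qkz":57,"rw":5,"u":3,"vlh":55,"xn":11,"zg":30,"zwr":58}
After op 13 (replace /mqp 55): {"bq":69,"gos":37,"m":69,"mqp":55,"qkz":57,"rw":5,"u":3,"vlh":55,"xn":11,"zg":30,"zwr":58}
After op 14 (replace /gos 92): {"bq":69,"gos":92,"m":69,"mqp":55,"qkz":57,"rw":5,"u":3,"vlh":55,"xn":11,"zg":30,"zwr":58}
After op 15 (replace /zwr 30): {"bq":69,"gos":92,"m":69,"mqp":55,"qkz":57,"rw":5,"u":3,"vlh":55,"xn":11,"zg":30,"zwr":30}
After op 16 (add /d 69): {"bq":69,"d":69,"gos":92,"m":69,"mqp":55,"qkz":57,"rw":5,"u":3,"vlh":55,"xn":11,"zg":30,"zwr":30}
After op 17 (add /rw 43): {"bq":69,"d":69,"gos":92,"m":69,"mqp":55,"qkz":57,"rw":43,"u":3,"vlh":55,"xn":11,"zg":30,"zwr":30}
After op 18 (add /oy 33): {"bq":69,"d":69,"gos":92,"m":69,"mqp":55,"oy":33,"qkz":57,"rw":43,"u":3,"vlh":55,"xn":11,"zg":30,"zwr":30}
Value at /bq: 69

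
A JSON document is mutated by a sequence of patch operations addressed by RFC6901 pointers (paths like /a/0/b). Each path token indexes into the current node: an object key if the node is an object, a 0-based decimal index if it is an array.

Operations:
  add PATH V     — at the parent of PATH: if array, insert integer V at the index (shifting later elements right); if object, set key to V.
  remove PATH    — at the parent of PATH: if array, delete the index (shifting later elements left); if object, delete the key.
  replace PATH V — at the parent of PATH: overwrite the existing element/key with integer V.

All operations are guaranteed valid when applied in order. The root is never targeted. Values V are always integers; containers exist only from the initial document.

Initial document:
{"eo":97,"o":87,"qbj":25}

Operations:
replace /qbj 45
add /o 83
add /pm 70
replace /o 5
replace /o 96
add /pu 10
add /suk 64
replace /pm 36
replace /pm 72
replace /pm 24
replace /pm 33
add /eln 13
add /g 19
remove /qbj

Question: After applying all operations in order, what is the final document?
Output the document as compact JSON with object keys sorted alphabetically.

Answer: {"eln":13,"eo":97,"g":19,"o":96,"pm":33,"pu":10,"suk":64}

Derivation:
After op 1 (replace /qbj 45): {"eo":97,"o":87,"qbj":45}
After op 2 (add /o 83): {"eo":97,"o":83,"qbj":45}
After op 3 (add /pm 70): {"eo":97,"o":83,"pm":70,"qbj":45}
After op 4 (replace /o 5): {"eo":97,"o":5,"pm":70,"qbj":45}
After op 5 (replace /o 96): {"eo":97,"o":96,"pm":70,"qbj":45}
After op 6 (add /pu 10): {"eo":97,"o":96,"pm":70,"pu":10,"qbj":45}
After op 7 (add /suk 64): {"eo":97,"o":96,"pm":70,"pu":10,"qbj":45,"suk":64}
After op 8 (replace /pm 36): {"eo":97,"o":96,"pm":36,"pu":10,"qbj":45,"suk":64}
After op 9 (replace /pm 72): {"eo":97,"o":96,"pm":72,"pu":10,"qbj":45,"suk":64}
After op 10 (replace /pm 24): {"eo":97,"o":96,"pm":24,"pu":10,"qbj":45,"suk":64}
After op 11 (replace /pm 33): {"eo":97,"o":96,"pm":33,"pu":10,"qbj":45,"suk":64}
After op 12 (add /eln 13): {"eln":13,"eo":97,"o":96,"pm":33,"pu":10,"qbj":45,"suk":64}
After op 13 (add /g 19): {"eln":13,"eo":97,"g":19,"o":96,"pm":33,"pu":10,"qbj":45,"suk":64}
After op 14 (remove /qbj): {"eln":13,"eo":97,"g":19,"o":96,"pm":33,"pu":10,"suk":64}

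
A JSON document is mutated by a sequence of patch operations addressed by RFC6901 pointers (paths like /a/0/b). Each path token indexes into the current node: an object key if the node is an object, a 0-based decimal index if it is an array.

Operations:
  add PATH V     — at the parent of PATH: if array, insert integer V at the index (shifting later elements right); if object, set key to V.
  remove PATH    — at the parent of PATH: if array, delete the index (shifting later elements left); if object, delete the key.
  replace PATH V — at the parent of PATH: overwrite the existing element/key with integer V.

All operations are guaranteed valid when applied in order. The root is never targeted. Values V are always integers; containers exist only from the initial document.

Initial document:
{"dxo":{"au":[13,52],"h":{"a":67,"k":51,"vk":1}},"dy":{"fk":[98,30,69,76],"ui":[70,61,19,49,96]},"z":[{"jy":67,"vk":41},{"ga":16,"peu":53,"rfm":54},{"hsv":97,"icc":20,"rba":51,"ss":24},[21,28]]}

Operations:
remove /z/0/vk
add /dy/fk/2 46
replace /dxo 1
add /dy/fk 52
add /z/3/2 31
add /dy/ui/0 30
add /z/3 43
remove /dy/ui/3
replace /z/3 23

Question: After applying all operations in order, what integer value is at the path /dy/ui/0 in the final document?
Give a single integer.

After op 1 (remove /z/0/vk): {"dxo":{"au":[13,52],"h":{"a":67,"k":51,"vk":1}},"dy":{"fk":[98,30,69,76],"ui":[70,61,19,49,96]},"z":[{"jy":67},{"ga":16,"peu":53,"rfm":54},{"hsv":97,"icc":20,"rba":51,"ss":24},[21,28]]}
After op 2 (add /dy/fk/2 46): {"dxo":{"au":[13,52],"h":{"a":67,"k":51,"vk":1}},"dy":{"fk":[98,30,46,69,76],"ui":[70,61,19,49,96]},"z":[{"jy":67},{"ga":16,"peu":53,"rfm":54},{"hsv":97,"icc":20,"rba":51,"ss":24},[21,28]]}
After op 3 (replace /dxo 1): {"dxo":1,"dy":{"fk":[98,30,46,69,76],"ui":[70,61,19,49,96]},"z":[{"jy":67},{"ga":16,"peu":53,"rfm":54},{"hsv":97,"icc":20,"rba":51,"ss":24},[21,28]]}
After op 4 (add /dy/fk 52): {"dxo":1,"dy":{"fk":52,"ui":[70,61,19,49,96]},"z":[{"jy":67},{"ga":16,"peu":53,"rfm":54},{"hsv":97,"icc":20,"rba":51,"ss":24},[21,28]]}
After op 5 (add /z/3/2 31): {"dxo":1,"dy":{"fk":52,"ui":[70,61,19,49,96]},"z":[{"jy":67},{"ga":16,"peu":53,"rfm":54},{"hsv":97,"icc":20,"rba":51,"ss":24},[21,28,31]]}
After op 6 (add /dy/ui/0 30): {"dxo":1,"dy":{"fk":52,"ui":[30,70,61,19,49,96]},"z":[{"jy":67},{"ga":16,"peu":53,"rfm":54},{"hsv":97,"icc":20,"rba":51,"ss":24},[21,28,31]]}
After op 7 (add /z/3 43): {"dxo":1,"dy":{"fk":52,"ui":[30,70,61,19,49,96]},"z":[{"jy":67},{"ga":16,"peu":53,"rfm":54},{"hsv":97,"icc":20,"rba":51,"ss":24},43,[21,28,31]]}
After op 8 (remove /dy/ui/3): {"dxo":1,"dy":{"fk":52,"ui":[30,70,61,49,96]},"z":[{"jy":67},{"ga":16,"peu":53,"rfm":54},{"hsv":97,"icc":20,"rba":51,"ss":24},43,[21,28,31]]}
After op 9 (replace /z/3 23): {"dxo":1,"dy":{"fk":52,"ui":[30,70,61,49,96]},"z":[{"jy":67},{"ga":16,"peu":53,"rfm":54},{"hsv":97,"icc":20,"rba":51,"ss":24},23,[21,28,31]]}
Value at /dy/ui/0: 30

Answer: 30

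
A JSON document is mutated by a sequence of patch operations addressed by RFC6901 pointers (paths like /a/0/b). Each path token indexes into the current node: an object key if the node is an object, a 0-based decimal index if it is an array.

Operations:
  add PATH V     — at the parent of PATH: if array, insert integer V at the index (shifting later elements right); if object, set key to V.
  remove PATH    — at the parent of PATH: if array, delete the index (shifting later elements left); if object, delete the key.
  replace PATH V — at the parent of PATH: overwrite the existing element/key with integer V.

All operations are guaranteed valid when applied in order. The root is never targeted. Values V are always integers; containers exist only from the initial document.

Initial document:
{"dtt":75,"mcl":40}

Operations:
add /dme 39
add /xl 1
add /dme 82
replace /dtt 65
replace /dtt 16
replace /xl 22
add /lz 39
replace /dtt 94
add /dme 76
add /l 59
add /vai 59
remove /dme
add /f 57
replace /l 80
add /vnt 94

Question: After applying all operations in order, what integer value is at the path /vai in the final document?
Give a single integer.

After op 1 (add /dme 39): {"dme":39,"dtt":75,"mcl":40}
After op 2 (add /xl 1): {"dme":39,"dtt":75,"mcl":40,"xl":1}
After op 3 (add /dme 82): {"dme":82,"dtt":75,"mcl":40,"xl":1}
After op 4 (replace /dtt 65): {"dme":82,"dtt":65,"mcl":40,"xl":1}
After op 5 (replace /dtt 16): {"dme":82,"dtt":16,"mcl":40,"xl":1}
After op 6 (replace /xl 22): {"dme":82,"dtt":16,"mcl":40,"xl":22}
After op 7 (add /lz 39): {"dme":82,"dtt":16,"lz":39,"mcl":40,"xl":22}
After op 8 (replace /dtt 94): {"dme":82,"dtt":94,"lz":39,"mcl":40,"xl":22}
After op 9 (add /dme 76): {"dme":76,"dtt":94,"lz":39,"mcl":40,"xl":22}
After op 10 (add /l 59): {"dme":76,"dtt":94,"l":59,"lz":39,"mcl":40,"xl":22}
After op 11 (add /vai 59): {"dme":76,"dtt":94,"l":59,"lz":39,"mcl":40,"vai":59,"xl":22}
After op 12 (remove /dme): {"dtt":94,"l":59,"lz":39,"mcl":40,"vai":59,"xl":22}
After op 13 (add /f 57): {"dtt":94,"f":57,"l":59,"lz":39,"mcl":40,"vai":59,"xl":22}
After op 14 (replace /l 80): {"dtt":94,"f":57,"l":80,"lz":39,"mcl":40,"vai":59,"xl":22}
After op 15 (add /vnt 94): {"dtt":94,"f":57,"l":80,"lz":39,"mcl":40,"vai":59,"vnt":94,"xl":22}
Value at /vai: 59

Answer: 59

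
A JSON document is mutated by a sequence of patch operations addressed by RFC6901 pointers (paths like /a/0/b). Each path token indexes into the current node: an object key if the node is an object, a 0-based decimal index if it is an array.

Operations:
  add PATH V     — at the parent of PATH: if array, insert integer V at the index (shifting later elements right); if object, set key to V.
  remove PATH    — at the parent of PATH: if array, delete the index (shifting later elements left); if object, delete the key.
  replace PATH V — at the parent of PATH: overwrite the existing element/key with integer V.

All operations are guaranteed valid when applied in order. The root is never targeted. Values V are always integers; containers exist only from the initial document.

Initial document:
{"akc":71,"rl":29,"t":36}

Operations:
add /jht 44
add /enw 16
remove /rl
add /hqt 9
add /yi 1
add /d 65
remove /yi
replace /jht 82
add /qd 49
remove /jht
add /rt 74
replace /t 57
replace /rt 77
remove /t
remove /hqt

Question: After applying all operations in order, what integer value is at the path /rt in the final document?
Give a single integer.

Answer: 77

Derivation:
After op 1 (add /jht 44): {"akc":71,"jht":44,"rl":29,"t":36}
After op 2 (add /enw 16): {"akc":71,"enw":16,"jht":44,"rl":29,"t":36}
After op 3 (remove /rl): {"akc":71,"enw":16,"jht":44,"t":36}
After op 4 (add /hqt 9): {"akc":71,"enw":16,"hqt":9,"jht":44,"t":36}
After op 5 (add /yi 1): {"akc":71,"enw":16,"hqt":9,"jht":44,"t":36,"yi":1}
After op 6 (add /d 65): {"akc":71,"d":65,"enw":16,"hqt":9,"jht":44,"t":36,"yi":1}
After op 7 (remove /yi): {"akc":71,"d":65,"enw":16,"hqt":9,"jht":44,"t":36}
After op 8 (replace /jht 82): {"akc":71,"d":65,"enw":16,"hqt":9,"jht":82,"t":36}
After op 9 (add /qd 49): {"akc":71,"d":65,"enw":16,"hqt":9,"jht":82,"qd":49,"t":36}
After op 10 (remove /jht): {"akc":71,"d":65,"enw":16,"hqt":9,"qd":49,"t":36}
After op 11 (add /rt 74): {"akc":71,"d":65,"enw":16,"hqt":9,"qd":49,"rt":74,"t":36}
After op 12 (replace /t 57): {"akc":71,"d":65,"enw":16,"hqt":9,"qd":49,"rt":74,"t":57}
After op 13 (replace /rt 77): {"akc":71,"d":65,"enw":16,"hqt":9,"qd":49,"rt":77,"t":57}
After op 14 (remove /t): {"akc":71,"d":65,"enw":16,"hqt":9,"qd":49,"rt":77}
After op 15 (remove /hqt): {"akc":71,"d":65,"enw":16,"qd":49,"rt":77}
Value at /rt: 77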